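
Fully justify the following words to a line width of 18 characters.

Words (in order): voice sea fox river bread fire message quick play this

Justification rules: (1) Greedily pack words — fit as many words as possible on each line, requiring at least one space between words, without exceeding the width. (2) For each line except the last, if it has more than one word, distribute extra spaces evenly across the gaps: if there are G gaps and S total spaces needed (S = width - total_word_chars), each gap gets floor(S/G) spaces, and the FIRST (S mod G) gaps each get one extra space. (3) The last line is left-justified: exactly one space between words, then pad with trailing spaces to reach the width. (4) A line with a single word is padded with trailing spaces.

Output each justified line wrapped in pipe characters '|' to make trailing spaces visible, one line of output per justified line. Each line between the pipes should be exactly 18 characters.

Answer: |voice    sea   fox|
|river  bread  fire|
|message quick play|
|this              |

Derivation:
Line 1: ['voice', 'sea', 'fox'] (min_width=13, slack=5)
Line 2: ['river', 'bread', 'fire'] (min_width=16, slack=2)
Line 3: ['message', 'quick', 'play'] (min_width=18, slack=0)
Line 4: ['this'] (min_width=4, slack=14)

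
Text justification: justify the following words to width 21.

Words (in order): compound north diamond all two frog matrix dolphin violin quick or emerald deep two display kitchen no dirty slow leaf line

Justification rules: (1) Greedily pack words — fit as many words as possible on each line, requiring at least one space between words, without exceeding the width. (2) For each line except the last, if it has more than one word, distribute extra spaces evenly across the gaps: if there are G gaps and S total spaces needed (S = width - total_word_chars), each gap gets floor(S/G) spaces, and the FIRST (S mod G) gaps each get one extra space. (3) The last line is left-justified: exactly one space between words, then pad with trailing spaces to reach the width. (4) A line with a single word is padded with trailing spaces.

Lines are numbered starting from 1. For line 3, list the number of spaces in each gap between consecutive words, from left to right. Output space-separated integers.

Answer: 1 1

Derivation:
Line 1: ['compound', 'north'] (min_width=14, slack=7)
Line 2: ['diamond', 'all', 'two', 'frog'] (min_width=20, slack=1)
Line 3: ['matrix', 'dolphin', 'violin'] (min_width=21, slack=0)
Line 4: ['quick', 'or', 'emerald', 'deep'] (min_width=21, slack=0)
Line 5: ['two', 'display', 'kitchen'] (min_width=19, slack=2)
Line 6: ['no', 'dirty', 'slow', 'leaf'] (min_width=18, slack=3)
Line 7: ['line'] (min_width=4, slack=17)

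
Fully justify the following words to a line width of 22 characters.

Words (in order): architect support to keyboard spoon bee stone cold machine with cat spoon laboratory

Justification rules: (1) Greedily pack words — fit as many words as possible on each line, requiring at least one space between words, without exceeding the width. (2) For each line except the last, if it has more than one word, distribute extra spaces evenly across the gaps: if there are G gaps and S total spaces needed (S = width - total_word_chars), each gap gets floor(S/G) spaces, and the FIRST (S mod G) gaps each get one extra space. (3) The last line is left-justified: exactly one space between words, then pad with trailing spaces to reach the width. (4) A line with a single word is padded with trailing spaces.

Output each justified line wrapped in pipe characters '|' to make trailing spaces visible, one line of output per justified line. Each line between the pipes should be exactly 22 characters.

Line 1: ['architect', 'support', 'to'] (min_width=20, slack=2)
Line 2: ['keyboard', 'spoon', 'bee'] (min_width=18, slack=4)
Line 3: ['stone', 'cold', 'machine'] (min_width=18, slack=4)
Line 4: ['with', 'cat', 'spoon'] (min_width=14, slack=8)
Line 5: ['laboratory'] (min_width=10, slack=12)

Answer: |architect  support  to|
|keyboard   spoon   bee|
|stone   cold   machine|
|with     cat     spoon|
|laboratory            |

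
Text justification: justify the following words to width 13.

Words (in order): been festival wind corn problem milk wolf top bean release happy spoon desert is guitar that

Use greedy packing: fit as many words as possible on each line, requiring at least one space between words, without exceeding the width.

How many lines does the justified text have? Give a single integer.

Answer: 8

Derivation:
Line 1: ['been', 'festival'] (min_width=13, slack=0)
Line 2: ['wind', 'corn'] (min_width=9, slack=4)
Line 3: ['problem', 'milk'] (min_width=12, slack=1)
Line 4: ['wolf', 'top', 'bean'] (min_width=13, slack=0)
Line 5: ['release', 'happy'] (min_width=13, slack=0)
Line 6: ['spoon', 'desert'] (min_width=12, slack=1)
Line 7: ['is', 'guitar'] (min_width=9, slack=4)
Line 8: ['that'] (min_width=4, slack=9)
Total lines: 8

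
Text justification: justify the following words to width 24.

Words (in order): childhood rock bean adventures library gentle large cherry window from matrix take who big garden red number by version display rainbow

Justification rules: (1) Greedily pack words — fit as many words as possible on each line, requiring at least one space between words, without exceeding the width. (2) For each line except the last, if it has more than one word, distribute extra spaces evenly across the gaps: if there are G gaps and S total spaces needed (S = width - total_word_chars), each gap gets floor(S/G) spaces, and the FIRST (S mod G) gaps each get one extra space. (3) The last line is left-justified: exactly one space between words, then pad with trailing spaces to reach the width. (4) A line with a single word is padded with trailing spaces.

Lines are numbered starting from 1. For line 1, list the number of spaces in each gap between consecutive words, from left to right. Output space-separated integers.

Line 1: ['childhood', 'rock', 'bean'] (min_width=19, slack=5)
Line 2: ['adventures', 'library'] (min_width=18, slack=6)
Line 3: ['gentle', 'large', 'cherry'] (min_width=19, slack=5)
Line 4: ['window', 'from', 'matrix', 'take'] (min_width=23, slack=1)
Line 5: ['who', 'big', 'garden', 'red'] (min_width=18, slack=6)
Line 6: ['number', 'by', 'version'] (min_width=17, slack=7)
Line 7: ['display', 'rainbow'] (min_width=15, slack=9)

Answer: 4 3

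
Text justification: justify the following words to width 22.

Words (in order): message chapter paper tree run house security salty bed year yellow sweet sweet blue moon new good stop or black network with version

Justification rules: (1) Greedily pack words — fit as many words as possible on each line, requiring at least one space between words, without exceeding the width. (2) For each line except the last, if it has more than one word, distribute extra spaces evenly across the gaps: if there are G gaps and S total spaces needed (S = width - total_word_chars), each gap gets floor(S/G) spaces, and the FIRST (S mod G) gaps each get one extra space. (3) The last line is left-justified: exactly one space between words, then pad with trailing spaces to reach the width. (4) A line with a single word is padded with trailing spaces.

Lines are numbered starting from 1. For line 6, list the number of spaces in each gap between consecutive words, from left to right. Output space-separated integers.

Answer: 3 2 2

Derivation:
Line 1: ['message', 'chapter', 'paper'] (min_width=21, slack=1)
Line 2: ['tree', 'run', 'house'] (min_width=14, slack=8)
Line 3: ['security', 'salty', 'bed'] (min_width=18, slack=4)
Line 4: ['year', 'yellow', 'sweet'] (min_width=17, slack=5)
Line 5: ['sweet', 'blue', 'moon', 'new'] (min_width=19, slack=3)
Line 6: ['good', 'stop', 'or', 'black'] (min_width=18, slack=4)
Line 7: ['network', 'with', 'version'] (min_width=20, slack=2)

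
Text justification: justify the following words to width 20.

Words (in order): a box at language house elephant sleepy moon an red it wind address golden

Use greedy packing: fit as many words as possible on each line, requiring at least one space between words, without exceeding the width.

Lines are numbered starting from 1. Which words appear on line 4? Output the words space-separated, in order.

Answer: it wind address

Derivation:
Line 1: ['a', 'box', 'at', 'language'] (min_width=17, slack=3)
Line 2: ['house', 'elephant'] (min_width=14, slack=6)
Line 3: ['sleepy', 'moon', 'an', 'red'] (min_width=18, slack=2)
Line 4: ['it', 'wind', 'address'] (min_width=15, slack=5)
Line 5: ['golden'] (min_width=6, slack=14)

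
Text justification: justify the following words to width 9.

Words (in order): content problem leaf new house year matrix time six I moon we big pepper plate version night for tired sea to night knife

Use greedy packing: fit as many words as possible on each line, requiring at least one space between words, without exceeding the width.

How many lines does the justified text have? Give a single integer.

Answer: 16

Derivation:
Line 1: ['content'] (min_width=7, slack=2)
Line 2: ['problem'] (min_width=7, slack=2)
Line 3: ['leaf', 'new'] (min_width=8, slack=1)
Line 4: ['house'] (min_width=5, slack=4)
Line 5: ['year'] (min_width=4, slack=5)
Line 6: ['matrix'] (min_width=6, slack=3)
Line 7: ['time', 'six'] (min_width=8, slack=1)
Line 8: ['I', 'moon', 'we'] (min_width=9, slack=0)
Line 9: ['big'] (min_width=3, slack=6)
Line 10: ['pepper'] (min_width=6, slack=3)
Line 11: ['plate'] (min_width=5, slack=4)
Line 12: ['version'] (min_width=7, slack=2)
Line 13: ['night', 'for'] (min_width=9, slack=0)
Line 14: ['tired', 'sea'] (min_width=9, slack=0)
Line 15: ['to', 'night'] (min_width=8, slack=1)
Line 16: ['knife'] (min_width=5, slack=4)
Total lines: 16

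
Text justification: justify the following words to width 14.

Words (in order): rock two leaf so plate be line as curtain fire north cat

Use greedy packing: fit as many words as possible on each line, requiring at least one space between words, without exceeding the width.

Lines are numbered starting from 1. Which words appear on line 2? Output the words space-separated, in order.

Line 1: ['rock', 'two', 'leaf'] (min_width=13, slack=1)
Line 2: ['so', 'plate', 'be'] (min_width=11, slack=3)
Line 3: ['line', 'as'] (min_width=7, slack=7)
Line 4: ['curtain', 'fire'] (min_width=12, slack=2)
Line 5: ['north', 'cat'] (min_width=9, slack=5)

Answer: so plate be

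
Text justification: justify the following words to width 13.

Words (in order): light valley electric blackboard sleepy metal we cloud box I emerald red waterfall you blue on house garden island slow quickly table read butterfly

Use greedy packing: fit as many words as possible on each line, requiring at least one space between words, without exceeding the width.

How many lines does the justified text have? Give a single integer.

Answer: 12

Derivation:
Line 1: ['light', 'valley'] (min_width=12, slack=1)
Line 2: ['electric'] (min_width=8, slack=5)
Line 3: ['blackboard'] (min_width=10, slack=3)
Line 4: ['sleepy', 'metal'] (min_width=12, slack=1)
Line 5: ['we', 'cloud', 'box'] (min_width=12, slack=1)
Line 6: ['I', 'emerald', 'red'] (min_width=13, slack=0)
Line 7: ['waterfall', 'you'] (min_width=13, slack=0)
Line 8: ['blue', 'on', 'house'] (min_width=13, slack=0)
Line 9: ['garden', 'island'] (min_width=13, slack=0)
Line 10: ['slow', 'quickly'] (min_width=12, slack=1)
Line 11: ['table', 'read'] (min_width=10, slack=3)
Line 12: ['butterfly'] (min_width=9, slack=4)
Total lines: 12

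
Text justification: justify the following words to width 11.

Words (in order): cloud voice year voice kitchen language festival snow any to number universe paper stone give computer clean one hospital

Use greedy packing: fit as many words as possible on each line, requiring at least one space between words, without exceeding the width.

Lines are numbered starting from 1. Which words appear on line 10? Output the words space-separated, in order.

Answer: give

Derivation:
Line 1: ['cloud', 'voice'] (min_width=11, slack=0)
Line 2: ['year', 'voice'] (min_width=10, slack=1)
Line 3: ['kitchen'] (min_width=7, slack=4)
Line 4: ['language'] (min_width=8, slack=3)
Line 5: ['festival'] (min_width=8, slack=3)
Line 6: ['snow', 'any', 'to'] (min_width=11, slack=0)
Line 7: ['number'] (min_width=6, slack=5)
Line 8: ['universe'] (min_width=8, slack=3)
Line 9: ['paper', 'stone'] (min_width=11, slack=0)
Line 10: ['give'] (min_width=4, slack=7)
Line 11: ['computer'] (min_width=8, slack=3)
Line 12: ['clean', 'one'] (min_width=9, slack=2)
Line 13: ['hospital'] (min_width=8, slack=3)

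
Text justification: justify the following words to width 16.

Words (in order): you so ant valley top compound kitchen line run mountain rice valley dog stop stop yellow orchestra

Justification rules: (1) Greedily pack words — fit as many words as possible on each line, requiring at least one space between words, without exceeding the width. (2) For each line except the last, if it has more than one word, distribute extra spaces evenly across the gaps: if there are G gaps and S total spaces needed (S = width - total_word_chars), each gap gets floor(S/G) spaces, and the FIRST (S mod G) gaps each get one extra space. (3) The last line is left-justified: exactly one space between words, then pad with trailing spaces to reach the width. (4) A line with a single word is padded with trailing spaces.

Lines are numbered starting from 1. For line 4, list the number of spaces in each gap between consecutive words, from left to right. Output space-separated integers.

Answer: 9

Derivation:
Line 1: ['you', 'so', 'ant'] (min_width=10, slack=6)
Line 2: ['valley', 'top'] (min_width=10, slack=6)
Line 3: ['compound', 'kitchen'] (min_width=16, slack=0)
Line 4: ['line', 'run'] (min_width=8, slack=8)
Line 5: ['mountain', 'rice'] (min_width=13, slack=3)
Line 6: ['valley', 'dog', 'stop'] (min_width=15, slack=1)
Line 7: ['stop', 'yellow'] (min_width=11, slack=5)
Line 8: ['orchestra'] (min_width=9, slack=7)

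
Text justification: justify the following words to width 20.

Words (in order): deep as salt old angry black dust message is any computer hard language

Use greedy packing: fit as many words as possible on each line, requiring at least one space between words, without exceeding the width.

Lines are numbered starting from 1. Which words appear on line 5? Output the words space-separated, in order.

Answer: language

Derivation:
Line 1: ['deep', 'as', 'salt', 'old'] (min_width=16, slack=4)
Line 2: ['angry', 'black', 'dust'] (min_width=16, slack=4)
Line 3: ['message', 'is', 'any'] (min_width=14, slack=6)
Line 4: ['computer', 'hard'] (min_width=13, slack=7)
Line 5: ['language'] (min_width=8, slack=12)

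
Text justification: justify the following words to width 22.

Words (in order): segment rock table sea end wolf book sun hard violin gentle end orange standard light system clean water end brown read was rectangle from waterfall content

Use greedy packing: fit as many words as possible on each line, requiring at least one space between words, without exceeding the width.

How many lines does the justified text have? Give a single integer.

Answer: 8

Derivation:
Line 1: ['segment', 'rock', 'table', 'sea'] (min_width=22, slack=0)
Line 2: ['end', 'wolf', 'book', 'sun', 'hard'] (min_width=22, slack=0)
Line 3: ['violin', 'gentle', 'end'] (min_width=17, slack=5)
Line 4: ['orange', 'standard', 'light'] (min_width=21, slack=1)
Line 5: ['system', 'clean', 'water', 'end'] (min_width=22, slack=0)
Line 6: ['brown', 'read', 'was'] (min_width=14, slack=8)
Line 7: ['rectangle', 'from'] (min_width=14, slack=8)
Line 8: ['waterfall', 'content'] (min_width=17, slack=5)
Total lines: 8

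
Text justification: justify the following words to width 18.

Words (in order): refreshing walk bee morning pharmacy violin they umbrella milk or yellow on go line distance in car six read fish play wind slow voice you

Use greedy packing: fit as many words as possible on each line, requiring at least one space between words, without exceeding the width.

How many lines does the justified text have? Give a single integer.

Answer: 9

Derivation:
Line 1: ['refreshing', 'walk'] (min_width=15, slack=3)
Line 2: ['bee', 'morning'] (min_width=11, slack=7)
Line 3: ['pharmacy', 'violin'] (min_width=15, slack=3)
Line 4: ['they', 'umbrella', 'milk'] (min_width=18, slack=0)
Line 5: ['or', 'yellow', 'on', 'go'] (min_width=15, slack=3)
Line 6: ['line', 'distance', 'in'] (min_width=16, slack=2)
Line 7: ['car', 'six', 'read', 'fish'] (min_width=17, slack=1)
Line 8: ['play', 'wind', 'slow'] (min_width=14, slack=4)
Line 9: ['voice', 'you'] (min_width=9, slack=9)
Total lines: 9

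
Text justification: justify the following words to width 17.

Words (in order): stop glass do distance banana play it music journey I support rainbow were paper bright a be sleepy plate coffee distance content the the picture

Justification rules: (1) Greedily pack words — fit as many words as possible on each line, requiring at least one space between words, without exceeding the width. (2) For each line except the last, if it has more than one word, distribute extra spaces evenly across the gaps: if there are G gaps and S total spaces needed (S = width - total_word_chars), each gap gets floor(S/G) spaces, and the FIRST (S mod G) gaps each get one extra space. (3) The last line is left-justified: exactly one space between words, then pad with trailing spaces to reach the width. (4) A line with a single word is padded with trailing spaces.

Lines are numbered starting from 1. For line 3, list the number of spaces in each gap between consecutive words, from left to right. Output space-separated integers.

Answer: 3 3

Derivation:
Line 1: ['stop', 'glass', 'do'] (min_width=13, slack=4)
Line 2: ['distance', 'banana'] (min_width=15, slack=2)
Line 3: ['play', 'it', 'music'] (min_width=13, slack=4)
Line 4: ['journey', 'I', 'support'] (min_width=17, slack=0)
Line 5: ['rainbow', 'were'] (min_width=12, slack=5)
Line 6: ['paper', 'bright', 'a', 'be'] (min_width=17, slack=0)
Line 7: ['sleepy', 'plate'] (min_width=12, slack=5)
Line 8: ['coffee', 'distance'] (min_width=15, slack=2)
Line 9: ['content', 'the', 'the'] (min_width=15, slack=2)
Line 10: ['picture'] (min_width=7, slack=10)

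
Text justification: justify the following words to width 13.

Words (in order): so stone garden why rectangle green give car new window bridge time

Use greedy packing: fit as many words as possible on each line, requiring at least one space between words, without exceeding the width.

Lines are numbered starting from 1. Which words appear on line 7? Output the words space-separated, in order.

Answer: time

Derivation:
Line 1: ['so', 'stone'] (min_width=8, slack=5)
Line 2: ['garden', 'why'] (min_width=10, slack=3)
Line 3: ['rectangle'] (min_width=9, slack=4)
Line 4: ['green', 'give'] (min_width=10, slack=3)
Line 5: ['car', 'new'] (min_width=7, slack=6)
Line 6: ['window', 'bridge'] (min_width=13, slack=0)
Line 7: ['time'] (min_width=4, slack=9)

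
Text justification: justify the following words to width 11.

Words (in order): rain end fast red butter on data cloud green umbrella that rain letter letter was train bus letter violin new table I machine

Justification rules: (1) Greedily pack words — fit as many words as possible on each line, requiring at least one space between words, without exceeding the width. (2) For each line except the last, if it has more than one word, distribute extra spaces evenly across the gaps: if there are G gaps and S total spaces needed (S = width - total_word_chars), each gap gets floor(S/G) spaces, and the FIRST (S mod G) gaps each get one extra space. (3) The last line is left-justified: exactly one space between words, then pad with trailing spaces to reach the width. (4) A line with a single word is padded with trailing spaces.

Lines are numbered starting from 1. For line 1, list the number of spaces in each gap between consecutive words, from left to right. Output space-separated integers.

Answer: 4

Derivation:
Line 1: ['rain', 'end'] (min_width=8, slack=3)
Line 2: ['fast', 'red'] (min_width=8, slack=3)
Line 3: ['butter', 'on'] (min_width=9, slack=2)
Line 4: ['data', 'cloud'] (min_width=10, slack=1)
Line 5: ['green'] (min_width=5, slack=6)
Line 6: ['umbrella'] (min_width=8, slack=3)
Line 7: ['that', 'rain'] (min_width=9, slack=2)
Line 8: ['letter'] (min_width=6, slack=5)
Line 9: ['letter', 'was'] (min_width=10, slack=1)
Line 10: ['train', 'bus'] (min_width=9, slack=2)
Line 11: ['letter'] (min_width=6, slack=5)
Line 12: ['violin', 'new'] (min_width=10, slack=1)
Line 13: ['table', 'I'] (min_width=7, slack=4)
Line 14: ['machine'] (min_width=7, slack=4)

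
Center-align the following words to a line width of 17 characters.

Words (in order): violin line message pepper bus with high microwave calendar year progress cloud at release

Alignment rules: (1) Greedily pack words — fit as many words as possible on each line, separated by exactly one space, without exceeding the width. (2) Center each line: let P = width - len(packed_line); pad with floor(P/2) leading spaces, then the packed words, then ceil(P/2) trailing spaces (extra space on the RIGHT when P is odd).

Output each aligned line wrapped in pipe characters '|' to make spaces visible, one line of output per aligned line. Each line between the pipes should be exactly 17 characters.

Line 1: ['violin', 'line'] (min_width=11, slack=6)
Line 2: ['message', 'pepper'] (min_width=14, slack=3)
Line 3: ['bus', 'with', 'high'] (min_width=13, slack=4)
Line 4: ['microwave'] (min_width=9, slack=8)
Line 5: ['calendar', 'year'] (min_width=13, slack=4)
Line 6: ['progress', 'cloud', 'at'] (min_width=17, slack=0)
Line 7: ['release'] (min_width=7, slack=10)

Answer: |   violin line   |
| message pepper  |
|  bus with high  |
|    microwave    |
|  calendar year  |
|progress cloud at|
|     release     |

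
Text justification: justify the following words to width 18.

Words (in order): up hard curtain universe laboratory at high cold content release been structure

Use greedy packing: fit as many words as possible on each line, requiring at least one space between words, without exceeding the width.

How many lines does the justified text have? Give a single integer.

Answer: 6

Derivation:
Line 1: ['up', 'hard', 'curtain'] (min_width=15, slack=3)
Line 2: ['universe'] (min_width=8, slack=10)
Line 3: ['laboratory', 'at', 'high'] (min_width=18, slack=0)
Line 4: ['cold', 'content'] (min_width=12, slack=6)
Line 5: ['release', 'been'] (min_width=12, slack=6)
Line 6: ['structure'] (min_width=9, slack=9)
Total lines: 6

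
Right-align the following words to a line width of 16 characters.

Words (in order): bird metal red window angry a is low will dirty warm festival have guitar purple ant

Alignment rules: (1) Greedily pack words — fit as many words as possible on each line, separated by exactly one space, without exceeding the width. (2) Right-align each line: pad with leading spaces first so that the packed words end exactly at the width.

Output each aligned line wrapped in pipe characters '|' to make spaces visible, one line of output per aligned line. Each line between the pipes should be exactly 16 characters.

Line 1: ['bird', 'metal', 'red'] (min_width=14, slack=2)
Line 2: ['window', 'angry', 'a'] (min_width=14, slack=2)
Line 3: ['is', 'low', 'will'] (min_width=11, slack=5)
Line 4: ['dirty', 'warm'] (min_width=10, slack=6)
Line 5: ['festival', 'have'] (min_width=13, slack=3)
Line 6: ['guitar', 'purple'] (min_width=13, slack=3)
Line 7: ['ant'] (min_width=3, slack=13)

Answer: |  bird metal red|
|  window angry a|
|     is low will|
|      dirty warm|
|   festival have|
|   guitar purple|
|             ant|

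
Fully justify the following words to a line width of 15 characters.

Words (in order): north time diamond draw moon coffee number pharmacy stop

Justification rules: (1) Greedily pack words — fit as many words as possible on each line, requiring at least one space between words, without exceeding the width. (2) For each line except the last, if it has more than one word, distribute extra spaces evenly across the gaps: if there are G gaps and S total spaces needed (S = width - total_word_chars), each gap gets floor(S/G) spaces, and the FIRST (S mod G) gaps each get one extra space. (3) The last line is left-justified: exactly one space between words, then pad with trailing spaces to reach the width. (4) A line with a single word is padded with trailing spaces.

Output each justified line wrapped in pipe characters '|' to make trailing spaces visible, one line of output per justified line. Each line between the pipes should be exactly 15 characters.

Answer: |north      time|
|diamond    draw|
|moon     coffee|
|number pharmacy|
|stop           |

Derivation:
Line 1: ['north', 'time'] (min_width=10, slack=5)
Line 2: ['diamond', 'draw'] (min_width=12, slack=3)
Line 3: ['moon', 'coffee'] (min_width=11, slack=4)
Line 4: ['number', 'pharmacy'] (min_width=15, slack=0)
Line 5: ['stop'] (min_width=4, slack=11)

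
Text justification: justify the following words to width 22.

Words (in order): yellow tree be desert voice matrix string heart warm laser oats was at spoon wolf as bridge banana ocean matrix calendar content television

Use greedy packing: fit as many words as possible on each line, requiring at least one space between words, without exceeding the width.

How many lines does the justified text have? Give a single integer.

Line 1: ['yellow', 'tree', 'be', 'desert'] (min_width=21, slack=1)
Line 2: ['voice', 'matrix', 'string'] (min_width=19, slack=3)
Line 3: ['heart', 'warm', 'laser', 'oats'] (min_width=21, slack=1)
Line 4: ['was', 'at', 'spoon', 'wolf', 'as'] (min_width=20, slack=2)
Line 5: ['bridge', 'banana', 'ocean'] (min_width=19, slack=3)
Line 6: ['matrix', 'calendar'] (min_width=15, slack=7)
Line 7: ['content', 'television'] (min_width=18, slack=4)
Total lines: 7

Answer: 7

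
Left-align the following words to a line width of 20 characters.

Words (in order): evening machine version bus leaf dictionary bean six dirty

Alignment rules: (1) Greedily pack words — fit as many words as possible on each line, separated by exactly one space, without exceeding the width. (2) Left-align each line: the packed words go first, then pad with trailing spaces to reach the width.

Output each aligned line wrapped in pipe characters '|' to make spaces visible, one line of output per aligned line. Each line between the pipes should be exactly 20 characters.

Answer: |evening machine     |
|version bus leaf    |
|dictionary bean six |
|dirty               |

Derivation:
Line 1: ['evening', 'machine'] (min_width=15, slack=5)
Line 2: ['version', 'bus', 'leaf'] (min_width=16, slack=4)
Line 3: ['dictionary', 'bean', 'six'] (min_width=19, slack=1)
Line 4: ['dirty'] (min_width=5, slack=15)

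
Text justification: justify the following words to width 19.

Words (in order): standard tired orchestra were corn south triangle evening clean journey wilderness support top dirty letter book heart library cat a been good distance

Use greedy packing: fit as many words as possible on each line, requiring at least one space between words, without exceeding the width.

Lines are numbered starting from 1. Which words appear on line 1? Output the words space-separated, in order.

Line 1: ['standard', 'tired'] (min_width=14, slack=5)
Line 2: ['orchestra', 'were', 'corn'] (min_width=19, slack=0)
Line 3: ['south', 'triangle'] (min_width=14, slack=5)
Line 4: ['evening', 'clean'] (min_width=13, slack=6)
Line 5: ['journey', 'wilderness'] (min_width=18, slack=1)
Line 6: ['support', 'top', 'dirty'] (min_width=17, slack=2)
Line 7: ['letter', 'book', 'heart'] (min_width=17, slack=2)
Line 8: ['library', 'cat', 'a', 'been'] (min_width=18, slack=1)
Line 9: ['good', 'distance'] (min_width=13, slack=6)

Answer: standard tired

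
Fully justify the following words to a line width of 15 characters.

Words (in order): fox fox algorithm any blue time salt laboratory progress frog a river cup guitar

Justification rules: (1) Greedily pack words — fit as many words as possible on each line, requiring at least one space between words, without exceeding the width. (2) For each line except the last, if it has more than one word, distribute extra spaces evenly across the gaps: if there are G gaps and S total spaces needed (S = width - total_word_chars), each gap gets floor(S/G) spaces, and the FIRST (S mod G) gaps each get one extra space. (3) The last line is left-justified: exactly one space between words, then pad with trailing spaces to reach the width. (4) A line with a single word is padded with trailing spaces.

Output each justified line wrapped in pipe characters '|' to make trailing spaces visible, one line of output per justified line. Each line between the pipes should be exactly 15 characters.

Answer: |fox         fox|
|algorithm   any|
|blue  time salt|
|laboratory     |
|progress frog a|
|river       cup|
|guitar         |

Derivation:
Line 1: ['fox', 'fox'] (min_width=7, slack=8)
Line 2: ['algorithm', 'any'] (min_width=13, slack=2)
Line 3: ['blue', 'time', 'salt'] (min_width=14, slack=1)
Line 4: ['laboratory'] (min_width=10, slack=5)
Line 5: ['progress', 'frog', 'a'] (min_width=15, slack=0)
Line 6: ['river', 'cup'] (min_width=9, slack=6)
Line 7: ['guitar'] (min_width=6, slack=9)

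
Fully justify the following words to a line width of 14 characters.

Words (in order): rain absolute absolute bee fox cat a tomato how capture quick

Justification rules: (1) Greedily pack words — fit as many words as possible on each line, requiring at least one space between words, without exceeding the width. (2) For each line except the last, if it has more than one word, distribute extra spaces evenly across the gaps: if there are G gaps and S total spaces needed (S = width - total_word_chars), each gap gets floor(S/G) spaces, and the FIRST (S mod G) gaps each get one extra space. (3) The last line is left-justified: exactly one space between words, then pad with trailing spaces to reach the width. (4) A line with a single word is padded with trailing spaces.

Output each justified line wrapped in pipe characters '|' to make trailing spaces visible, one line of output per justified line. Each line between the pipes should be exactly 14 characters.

Line 1: ['rain', 'absolute'] (min_width=13, slack=1)
Line 2: ['absolute', 'bee'] (min_width=12, slack=2)
Line 3: ['fox', 'cat', 'a'] (min_width=9, slack=5)
Line 4: ['tomato', 'how'] (min_width=10, slack=4)
Line 5: ['capture', 'quick'] (min_width=13, slack=1)

Answer: |rain  absolute|
|absolute   bee|
|fox    cat   a|
|tomato     how|
|capture quick |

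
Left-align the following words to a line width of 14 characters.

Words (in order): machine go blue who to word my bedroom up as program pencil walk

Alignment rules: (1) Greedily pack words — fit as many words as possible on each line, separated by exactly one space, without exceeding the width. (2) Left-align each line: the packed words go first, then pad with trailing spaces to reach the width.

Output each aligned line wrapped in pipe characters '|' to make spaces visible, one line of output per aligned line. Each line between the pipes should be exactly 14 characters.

Answer: |machine go    |
|blue who to   |
|word my       |
|bedroom up as |
|program pencil|
|walk          |

Derivation:
Line 1: ['machine', 'go'] (min_width=10, slack=4)
Line 2: ['blue', 'who', 'to'] (min_width=11, slack=3)
Line 3: ['word', 'my'] (min_width=7, slack=7)
Line 4: ['bedroom', 'up', 'as'] (min_width=13, slack=1)
Line 5: ['program', 'pencil'] (min_width=14, slack=0)
Line 6: ['walk'] (min_width=4, slack=10)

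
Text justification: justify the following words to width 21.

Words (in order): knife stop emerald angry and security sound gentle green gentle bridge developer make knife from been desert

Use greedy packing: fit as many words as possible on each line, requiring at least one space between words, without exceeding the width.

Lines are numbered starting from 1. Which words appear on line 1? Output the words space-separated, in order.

Answer: knife stop emerald

Derivation:
Line 1: ['knife', 'stop', 'emerald'] (min_width=18, slack=3)
Line 2: ['angry', 'and', 'security'] (min_width=18, slack=3)
Line 3: ['sound', 'gentle', 'green'] (min_width=18, slack=3)
Line 4: ['gentle', 'bridge'] (min_width=13, slack=8)
Line 5: ['developer', 'make', 'knife'] (min_width=20, slack=1)
Line 6: ['from', 'been', 'desert'] (min_width=16, slack=5)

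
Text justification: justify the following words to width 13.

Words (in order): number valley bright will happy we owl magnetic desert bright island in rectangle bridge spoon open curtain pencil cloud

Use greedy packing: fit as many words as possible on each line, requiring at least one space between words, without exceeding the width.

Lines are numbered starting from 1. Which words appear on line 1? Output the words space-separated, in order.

Answer: number valley

Derivation:
Line 1: ['number', 'valley'] (min_width=13, slack=0)
Line 2: ['bright', 'will'] (min_width=11, slack=2)
Line 3: ['happy', 'we', 'owl'] (min_width=12, slack=1)
Line 4: ['magnetic'] (min_width=8, slack=5)
Line 5: ['desert', 'bright'] (min_width=13, slack=0)
Line 6: ['island', 'in'] (min_width=9, slack=4)
Line 7: ['rectangle'] (min_width=9, slack=4)
Line 8: ['bridge', 'spoon'] (min_width=12, slack=1)
Line 9: ['open', 'curtain'] (min_width=12, slack=1)
Line 10: ['pencil', 'cloud'] (min_width=12, slack=1)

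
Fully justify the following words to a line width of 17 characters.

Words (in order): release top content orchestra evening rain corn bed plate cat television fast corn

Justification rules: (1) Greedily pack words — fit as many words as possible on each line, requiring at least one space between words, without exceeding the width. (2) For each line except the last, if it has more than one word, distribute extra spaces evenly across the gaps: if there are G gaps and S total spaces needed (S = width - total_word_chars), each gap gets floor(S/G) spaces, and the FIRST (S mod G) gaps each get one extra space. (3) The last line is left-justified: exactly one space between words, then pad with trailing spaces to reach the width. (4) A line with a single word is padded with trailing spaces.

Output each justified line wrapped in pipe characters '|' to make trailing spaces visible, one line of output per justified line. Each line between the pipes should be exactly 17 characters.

Line 1: ['release', 'top'] (min_width=11, slack=6)
Line 2: ['content', 'orchestra'] (min_width=17, slack=0)
Line 3: ['evening', 'rain', 'corn'] (min_width=17, slack=0)
Line 4: ['bed', 'plate', 'cat'] (min_width=13, slack=4)
Line 5: ['television', 'fast'] (min_width=15, slack=2)
Line 6: ['corn'] (min_width=4, slack=13)

Answer: |release       top|
|content orchestra|
|evening rain corn|
|bed   plate   cat|
|television   fast|
|corn             |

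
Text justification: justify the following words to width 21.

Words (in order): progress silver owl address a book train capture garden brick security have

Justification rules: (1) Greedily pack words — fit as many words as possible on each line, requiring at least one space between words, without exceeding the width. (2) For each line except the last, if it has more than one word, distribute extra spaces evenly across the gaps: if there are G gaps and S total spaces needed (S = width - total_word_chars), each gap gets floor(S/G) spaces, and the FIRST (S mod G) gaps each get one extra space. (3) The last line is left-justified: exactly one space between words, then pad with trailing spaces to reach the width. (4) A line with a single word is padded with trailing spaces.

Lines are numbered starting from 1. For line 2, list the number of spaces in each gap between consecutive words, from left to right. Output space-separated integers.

Answer: 2 1 1

Derivation:
Line 1: ['progress', 'silver', 'owl'] (min_width=19, slack=2)
Line 2: ['address', 'a', 'book', 'train'] (min_width=20, slack=1)
Line 3: ['capture', 'garden', 'brick'] (min_width=20, slack=1)
Line 4: ['security', 'have'] (min_width=13, slack=8)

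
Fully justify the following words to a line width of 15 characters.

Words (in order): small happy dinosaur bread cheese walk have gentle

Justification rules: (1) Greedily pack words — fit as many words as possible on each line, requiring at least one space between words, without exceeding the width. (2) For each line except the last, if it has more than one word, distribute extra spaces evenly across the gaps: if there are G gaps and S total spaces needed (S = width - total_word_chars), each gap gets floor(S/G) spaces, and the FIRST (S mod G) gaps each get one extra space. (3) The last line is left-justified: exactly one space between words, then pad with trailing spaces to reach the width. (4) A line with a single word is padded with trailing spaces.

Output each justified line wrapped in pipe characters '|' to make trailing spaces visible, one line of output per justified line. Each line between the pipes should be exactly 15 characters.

Answer: |small     happy|
|dinosaur  bread|
|cheese     walk|
|have gentle    |

Derivation:
Line 1: ['small', 'happy'] (min_width=11, slack=4)
Line 2: ['dinosaur', 'bread'] (min_width=14, slack=1)
Line 3: ['cheese', 'walk'] (min_width=11, slack=4)
Line 4: ['have', 'gentle'] (min_width=11, slack=4)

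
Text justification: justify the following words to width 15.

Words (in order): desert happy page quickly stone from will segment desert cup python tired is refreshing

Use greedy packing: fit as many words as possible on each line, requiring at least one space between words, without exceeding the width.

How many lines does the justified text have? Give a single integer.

Answer: 7

Derivation:
Line 1: ['desert', 'happy'] (min_width=12, slack=3)
Line 2: ['page', 'quickly'] (min_width=12, slack=3)
Line 3: ['stone', 'from', 'will'] (min_width=15, slack=0)
Line 4: ['segment', 'desert'] (min_width=14, slack=1)
Line 5: ['cup', 'python'] (min_width=10, slack=5)
Line 6: ['tired', 'is'] (min_width=8, slack=7)
Line 7: ['refreshing'] (min_width=10, slack=5)
Total lines: 7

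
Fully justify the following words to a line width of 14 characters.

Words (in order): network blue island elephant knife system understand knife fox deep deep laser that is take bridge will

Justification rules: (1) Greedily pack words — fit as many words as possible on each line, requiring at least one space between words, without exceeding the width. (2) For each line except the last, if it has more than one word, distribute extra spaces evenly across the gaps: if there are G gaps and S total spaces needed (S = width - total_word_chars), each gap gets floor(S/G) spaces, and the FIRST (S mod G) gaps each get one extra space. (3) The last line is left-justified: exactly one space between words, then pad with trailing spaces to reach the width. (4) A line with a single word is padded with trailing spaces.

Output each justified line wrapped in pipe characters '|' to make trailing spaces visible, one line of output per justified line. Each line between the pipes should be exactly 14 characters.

Line 1: ['network', 'blue'] (min_width=12, slack=2)
Line 2: ['island'] (min_width=6, slack=8)
Line 3: ['elephant', 'knife'] (min_width=14, slack=0)
Line 4: ['system'] (min_width=6, slack=8)
Line 5: ['understand'] (min_width=10, slack=4)
Line 6: ['knife', 'fox', 'deep'] (min_width=14, slack=0)
Line 7: ['deep', 'laser'] (min_width=10, slack=4)
Line 8: ['that', 'is', 'take'] (min_width=12, slack=2)
Line 9: ['bridge', 'will'] (min_width=11, slack=3)

Answer: |network   blue|
|island        |
|elephant knife|
|system        |
|understand    |
|knife fox deep|
|deep     laser|
|that  is  take|
|bridge will   |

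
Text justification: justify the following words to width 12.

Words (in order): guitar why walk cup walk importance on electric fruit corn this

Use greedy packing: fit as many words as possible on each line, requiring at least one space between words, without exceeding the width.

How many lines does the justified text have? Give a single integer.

Answer: 7

Derivation:
Line 1: ['guitar', 'why'] (min_width=10, slack=2)
Line 2: ['walk', 'cup'] (min_width=8, slack=4)
Line 3: ['walk'] (min_width=4, slack=8)
Line 4: ['importance'] (min_width=10, slack=2)
Line 5: ['on', 'electric'] (min_width=11, slack=1)
Line 6: ['fruit', 'corn'] (min_width=10, slack=2)
Line 7: ['this'] (min_width=4, slack=8)
Total lines: 7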